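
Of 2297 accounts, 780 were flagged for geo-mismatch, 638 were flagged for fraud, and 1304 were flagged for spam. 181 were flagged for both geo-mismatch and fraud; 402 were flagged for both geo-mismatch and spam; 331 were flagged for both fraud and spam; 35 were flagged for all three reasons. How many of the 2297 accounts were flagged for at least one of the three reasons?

1843

Using inclusion–exclusion:
|at least one| = 780 + 638 + 1304 − 181 − 402 − 331 + 35 = 1843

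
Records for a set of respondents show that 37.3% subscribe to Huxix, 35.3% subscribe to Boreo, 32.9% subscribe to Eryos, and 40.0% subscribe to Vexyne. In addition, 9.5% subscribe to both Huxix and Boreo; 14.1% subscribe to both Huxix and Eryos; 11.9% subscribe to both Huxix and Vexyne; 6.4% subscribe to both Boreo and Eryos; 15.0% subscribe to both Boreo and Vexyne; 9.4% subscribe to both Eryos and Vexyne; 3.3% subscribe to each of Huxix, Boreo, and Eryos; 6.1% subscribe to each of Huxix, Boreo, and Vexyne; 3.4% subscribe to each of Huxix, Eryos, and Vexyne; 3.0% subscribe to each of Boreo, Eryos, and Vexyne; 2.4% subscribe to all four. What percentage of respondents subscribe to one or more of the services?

P(union) = 37.3 + 35.3 + 32.9 + 40.0 − 9.5 − 14.1 − 11.9 − 6.4 − 15.0 − 9.4 + 3.3 + 6.1 + 3.4 + 3.0 − 2.4 = 92.6%

92.6%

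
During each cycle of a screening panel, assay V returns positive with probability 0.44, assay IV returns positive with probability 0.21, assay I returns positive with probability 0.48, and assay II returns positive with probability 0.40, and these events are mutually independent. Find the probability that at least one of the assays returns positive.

P(none) = (1 − 0.44) × (1 − 0.21) × (1 − 0.48) × (1 − 0.40) = 0.56 × 0.79 × 0.52 × 0.60 = 0.1380288
P(at least one) = 1 − 0.1380288 = 0.8619712

0.8619712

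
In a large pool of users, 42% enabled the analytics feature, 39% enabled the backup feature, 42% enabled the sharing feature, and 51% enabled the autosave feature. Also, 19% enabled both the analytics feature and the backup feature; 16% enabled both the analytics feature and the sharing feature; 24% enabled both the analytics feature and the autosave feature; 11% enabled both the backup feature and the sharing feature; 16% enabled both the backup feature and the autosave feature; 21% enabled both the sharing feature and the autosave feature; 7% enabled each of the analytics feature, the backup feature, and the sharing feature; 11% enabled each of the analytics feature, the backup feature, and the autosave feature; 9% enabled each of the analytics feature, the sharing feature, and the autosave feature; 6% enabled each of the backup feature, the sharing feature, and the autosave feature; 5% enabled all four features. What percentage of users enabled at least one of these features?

95%

P(≥1) = 42 + 39 + 42 + 51 − 19 − 16 − 24 − 11 − 16 − 21 + 7 + 11 + 9 + 6 − 5 = 95%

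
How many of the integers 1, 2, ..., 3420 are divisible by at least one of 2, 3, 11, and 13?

floor(3420/2) + floor(3420/3) + floor(3420/11) + floor(3420/13) − floor(3420/6) − floor(3420/22) − floor(3420/26) − floor(3420/33) − floor(3420/39) − floor(3420/143) + floor(3420/66) + floor(3420/78) + floor(3420/286) + floor(3420/429) − floor(3420/858) = 1710 + 1140 + 310 + 263 − 570 − 155 − 131 − 103 − 87 − 23 + 51 + 43 + 11 + 7 − 3 = 2463

2463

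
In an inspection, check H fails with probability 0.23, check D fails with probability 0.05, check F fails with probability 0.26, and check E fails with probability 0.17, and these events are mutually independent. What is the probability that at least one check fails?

0.5507127

P(none) = (1 − 0.23) × (1 − 0.05) × (1 − 0.26) × (1 − 0.17) = 0.77 × 0.95 × 0.74 × 0.83 = 0.4492873
P(at least one) = 1 − 0.4492873 = 0.5507127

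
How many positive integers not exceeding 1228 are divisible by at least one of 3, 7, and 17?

567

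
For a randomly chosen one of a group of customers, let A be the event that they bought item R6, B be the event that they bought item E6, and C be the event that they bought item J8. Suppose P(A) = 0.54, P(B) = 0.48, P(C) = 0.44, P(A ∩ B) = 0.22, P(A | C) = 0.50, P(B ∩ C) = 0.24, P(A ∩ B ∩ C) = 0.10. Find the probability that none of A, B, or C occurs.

P(A ∩ C) = P(C)·P(A|C) = 0.44 × 0.50 = 0.22
Apply inclusion-exclusion:
P(A ∪ B ∪ C) = 0.54 + 0.48 + 0.44 − 0.22 − 0.22 − 0.24 + 0.10 = 0.88
P(none) = 1 − 0.88 = 0.12

0.12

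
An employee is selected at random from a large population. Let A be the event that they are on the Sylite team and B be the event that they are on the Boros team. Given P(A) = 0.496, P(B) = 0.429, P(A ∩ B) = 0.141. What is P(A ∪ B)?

0.784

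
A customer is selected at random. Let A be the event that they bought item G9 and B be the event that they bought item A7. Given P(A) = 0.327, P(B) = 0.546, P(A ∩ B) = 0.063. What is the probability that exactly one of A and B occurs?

0.747

P(exactly one) = 0.327 + 0.546 − 2·0.063 = 0.747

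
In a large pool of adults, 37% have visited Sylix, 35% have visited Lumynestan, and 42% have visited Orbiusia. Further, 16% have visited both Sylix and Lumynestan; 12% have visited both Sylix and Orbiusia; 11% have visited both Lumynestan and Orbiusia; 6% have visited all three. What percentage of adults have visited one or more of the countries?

81%

P(union) = 37 + 35 + 42 − 16 − 12 − 11 + 6 = 81%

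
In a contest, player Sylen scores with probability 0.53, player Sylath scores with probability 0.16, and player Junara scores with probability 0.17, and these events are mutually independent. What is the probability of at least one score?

0.672316

P(none) = (1 − 0.53) × (1 − 0.16) × (1 − 0.17) = 0.47 × 0.84 × 0.83 = 0.327684
P(at least one) = 1 − 0.327684 = 0.672316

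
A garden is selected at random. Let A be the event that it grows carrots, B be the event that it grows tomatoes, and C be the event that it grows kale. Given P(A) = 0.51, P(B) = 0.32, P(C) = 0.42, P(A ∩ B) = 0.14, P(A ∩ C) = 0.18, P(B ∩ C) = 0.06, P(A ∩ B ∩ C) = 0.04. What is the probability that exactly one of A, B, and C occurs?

Using the inclusion–exclusion count for exactly one event:
P(exactly one) = 0.51 + 0.32 + 0.42 − 2·0.14 − 2·0.18 − 2·0.06 + 3·0.04 = 0.61

0.61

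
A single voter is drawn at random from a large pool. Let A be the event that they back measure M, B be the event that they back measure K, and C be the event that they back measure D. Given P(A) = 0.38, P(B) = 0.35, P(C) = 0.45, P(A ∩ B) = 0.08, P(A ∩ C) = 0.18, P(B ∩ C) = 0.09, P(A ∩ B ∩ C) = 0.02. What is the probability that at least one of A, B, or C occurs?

P(A ∪ B ∪ C) = 0.38 + 0.35 + 0.45 − 0.08 − 0.18 − 0.09 + 0.02 = 0.85

0.85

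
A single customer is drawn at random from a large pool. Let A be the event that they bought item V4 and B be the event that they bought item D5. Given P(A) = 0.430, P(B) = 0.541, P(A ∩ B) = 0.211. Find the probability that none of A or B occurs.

0.240

Inclusion–exclusion gives
P(A ∪ B) = 0.430 + 0.541 − 0.211 = 0.760
P(none) = 1 − 0.760 = 0.240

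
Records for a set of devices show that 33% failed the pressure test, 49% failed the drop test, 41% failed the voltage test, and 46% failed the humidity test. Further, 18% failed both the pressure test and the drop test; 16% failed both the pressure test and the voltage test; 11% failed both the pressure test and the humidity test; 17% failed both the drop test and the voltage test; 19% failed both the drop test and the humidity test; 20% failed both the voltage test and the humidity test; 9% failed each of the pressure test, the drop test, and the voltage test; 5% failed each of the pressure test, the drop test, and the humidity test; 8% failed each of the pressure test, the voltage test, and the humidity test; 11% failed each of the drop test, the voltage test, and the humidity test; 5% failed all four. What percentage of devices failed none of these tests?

Inclusion–exclusion gives
P(≥1) = 33 + 49 + 41 + 46 − 18 − 16 − 11 − 17 − 19 − 20 + 9 + 5 + 8 + 11 − 5 = 96%
P(none) = 100% − 96% = 4%

4%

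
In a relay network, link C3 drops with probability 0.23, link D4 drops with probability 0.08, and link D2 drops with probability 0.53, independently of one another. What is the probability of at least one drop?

P(none) = (1 − 0.23) × (1 − 0.08) × (1 − 0.53) = 0.77 × 0.92 × 0.47 = 0.332948
P(at least one) = 1 − 0.332948 = 0.667052

0.667052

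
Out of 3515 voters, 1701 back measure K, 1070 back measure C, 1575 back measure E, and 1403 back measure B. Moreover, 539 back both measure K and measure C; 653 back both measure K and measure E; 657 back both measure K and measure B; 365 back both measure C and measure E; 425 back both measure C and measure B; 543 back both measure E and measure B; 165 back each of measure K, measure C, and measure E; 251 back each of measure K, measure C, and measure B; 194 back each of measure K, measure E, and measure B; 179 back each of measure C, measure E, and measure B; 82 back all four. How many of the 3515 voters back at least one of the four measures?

3274

|at least one| = 1701 + 1070 + 1575 + 1403 − 539 − 653 − 657 − 365 − 425 − 543 + 165 + 251 + 194 + 179 − 82 = 3274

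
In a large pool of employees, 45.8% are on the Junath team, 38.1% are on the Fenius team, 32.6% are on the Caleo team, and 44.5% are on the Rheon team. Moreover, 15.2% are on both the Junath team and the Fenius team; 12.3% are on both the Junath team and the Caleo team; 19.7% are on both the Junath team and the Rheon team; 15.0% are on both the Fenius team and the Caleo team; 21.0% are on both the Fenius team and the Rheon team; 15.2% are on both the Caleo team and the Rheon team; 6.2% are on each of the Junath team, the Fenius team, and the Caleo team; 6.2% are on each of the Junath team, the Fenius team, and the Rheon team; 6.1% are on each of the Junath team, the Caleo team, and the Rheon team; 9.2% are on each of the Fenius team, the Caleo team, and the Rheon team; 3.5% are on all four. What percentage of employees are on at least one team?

86.8%

Apply inclusion-exclusion:
P(union) = 45.8 + 38.1 + 32.6 + 44.5 − 15.2 − 12.3 − 19.7 − 15.0 − 21.0 − 15.2 + 6.2 + 6.2 + 6.1 + 9.2 − 3.5 = 86.8%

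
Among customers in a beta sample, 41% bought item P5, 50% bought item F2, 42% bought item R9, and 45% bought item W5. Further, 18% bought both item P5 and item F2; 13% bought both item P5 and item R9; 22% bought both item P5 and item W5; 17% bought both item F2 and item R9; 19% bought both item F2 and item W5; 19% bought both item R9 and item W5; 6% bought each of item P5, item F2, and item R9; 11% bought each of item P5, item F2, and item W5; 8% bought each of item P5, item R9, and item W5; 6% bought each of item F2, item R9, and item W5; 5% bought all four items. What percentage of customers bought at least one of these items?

Using inclusion–exclusion:
P(union) = 41 + 50 + 42 + 45 − 18 − 13 − 22 − 17 − 19 − 19 + 6 + 11 + 8 + 6 − 5 = 96%

96%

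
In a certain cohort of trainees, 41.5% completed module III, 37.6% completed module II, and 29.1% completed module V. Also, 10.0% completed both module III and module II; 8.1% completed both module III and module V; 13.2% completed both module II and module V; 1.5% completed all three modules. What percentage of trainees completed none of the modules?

By inclusion-exclusion,
P(≥1) = 41.5 + 37.6 + 29.1 − 10.0 − 8.1 − 13.2 + 1.5 = 78.4%
P(none) = 100% − 78.4% = 21.6%

21.6%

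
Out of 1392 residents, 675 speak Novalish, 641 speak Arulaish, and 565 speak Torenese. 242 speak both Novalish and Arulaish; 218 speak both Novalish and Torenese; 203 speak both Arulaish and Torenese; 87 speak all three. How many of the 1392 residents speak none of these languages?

|at least one| = 675 + 641 + 565 − 242 − 218 − 203 + 87 = 1305
None: 1392 − 1305 = 87

87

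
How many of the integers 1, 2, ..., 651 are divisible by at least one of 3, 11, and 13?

By inclusion-exclusion,
217 + 59 + 50 − 19 − 16 − 4 + 1 = 288

288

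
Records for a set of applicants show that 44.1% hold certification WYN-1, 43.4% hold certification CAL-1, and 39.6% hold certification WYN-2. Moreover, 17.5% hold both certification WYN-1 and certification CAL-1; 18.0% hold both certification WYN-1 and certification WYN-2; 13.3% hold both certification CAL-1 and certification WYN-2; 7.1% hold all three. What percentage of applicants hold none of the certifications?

P(at least one) = 44.1 + 43.4 + 39.6 − 17.5 − 18.0 − 13.3 + 7.1 = 85.4%
P(none) = 100% − 85.4% = 14.6%

14.6%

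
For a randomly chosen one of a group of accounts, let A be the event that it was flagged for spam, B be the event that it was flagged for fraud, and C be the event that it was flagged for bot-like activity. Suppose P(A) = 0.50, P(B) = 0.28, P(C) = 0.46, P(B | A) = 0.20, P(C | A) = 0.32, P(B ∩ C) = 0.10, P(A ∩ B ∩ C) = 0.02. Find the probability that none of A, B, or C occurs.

0.10

P(A ∩ B) = P(A)·P(B|A) = 0.50 × 0.20 = 0.10
P(A ∩ C) = P(A)·P(C|A) = 0.50 × 0.32 = 0.16
By inclusion-exclusion,
P(A ∪ B ∪ C) = 0.50 + 0.28 + 0.46 − 0.10 − 0.16 − 0.10 + 0.02 = 0.90
P(none) = 1 − 0.90 = 0.10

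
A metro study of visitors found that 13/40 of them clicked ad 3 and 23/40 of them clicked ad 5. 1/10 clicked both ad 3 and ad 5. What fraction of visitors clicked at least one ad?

Apply inclusion-exclusion:
P(union) = 13/40 + 23/40 − 1/10 = 4/5

4/5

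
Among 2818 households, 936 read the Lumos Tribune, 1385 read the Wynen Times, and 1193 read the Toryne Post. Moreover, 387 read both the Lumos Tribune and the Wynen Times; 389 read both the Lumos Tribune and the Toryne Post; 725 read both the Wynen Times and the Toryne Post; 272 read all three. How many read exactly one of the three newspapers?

By inclusion–exclusion (exactly-one form):
|exactly one| = 936 + 1385 + 1193 − 2·387 − 2·389 − 2·725 + 3·272 = 1328

1328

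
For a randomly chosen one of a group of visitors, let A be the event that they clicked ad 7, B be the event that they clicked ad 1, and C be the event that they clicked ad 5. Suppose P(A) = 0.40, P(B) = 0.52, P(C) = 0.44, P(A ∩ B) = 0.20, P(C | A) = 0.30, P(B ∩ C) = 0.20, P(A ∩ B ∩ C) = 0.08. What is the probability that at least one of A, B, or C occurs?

0.92

P(A ∩ C) = P(A)·P(C|A) = 0.40 × 0.30 = 0.12
Inclusion–exclusion gives
P(A ∪ B ∪ C) = 0.40 + 0.52 + 0.44 − 0.20 − 0.12 − 0.20 + 0.08 = 0.92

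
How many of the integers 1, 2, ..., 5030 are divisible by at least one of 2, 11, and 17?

2879

floor(5030/2) + floor(5030/11) + floor(5030/17) − floor(5030/22) − floor(5030/34) − floor(5030/187) + floor(5030/374) = 2515 + 457 + 295 − 228 − 147 − 26 + 13 = 2879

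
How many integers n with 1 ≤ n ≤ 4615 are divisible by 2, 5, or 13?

2911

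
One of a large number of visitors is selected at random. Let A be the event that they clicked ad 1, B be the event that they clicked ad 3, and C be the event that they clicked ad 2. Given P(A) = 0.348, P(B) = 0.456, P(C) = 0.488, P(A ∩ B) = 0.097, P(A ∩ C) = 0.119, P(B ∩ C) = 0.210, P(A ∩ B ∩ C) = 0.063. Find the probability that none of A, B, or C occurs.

0.071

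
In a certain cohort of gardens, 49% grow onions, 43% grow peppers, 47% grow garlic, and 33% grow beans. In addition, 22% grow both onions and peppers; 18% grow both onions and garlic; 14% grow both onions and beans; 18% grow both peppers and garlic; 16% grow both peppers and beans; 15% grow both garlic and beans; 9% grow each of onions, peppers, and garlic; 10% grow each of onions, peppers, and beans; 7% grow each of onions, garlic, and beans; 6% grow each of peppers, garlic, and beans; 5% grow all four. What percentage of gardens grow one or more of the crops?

96%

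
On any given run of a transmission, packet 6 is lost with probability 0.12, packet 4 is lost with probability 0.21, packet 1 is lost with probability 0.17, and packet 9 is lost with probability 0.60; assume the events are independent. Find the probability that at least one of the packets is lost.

Since the events are independent, P(none) is the product of the individual non-occurrence probabilities.
P(none) = (1 − 0.12) × (1 − 0.21) × (1 − 0.17) × (1 − 0.60) = 0.88 × 0.79 × 0.83 × 0.40 = 0.2308064
P(at least one) = 1 − 0.2308064 = 0.7691936

0.7691936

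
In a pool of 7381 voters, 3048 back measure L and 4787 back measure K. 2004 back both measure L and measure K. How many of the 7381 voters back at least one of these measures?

5831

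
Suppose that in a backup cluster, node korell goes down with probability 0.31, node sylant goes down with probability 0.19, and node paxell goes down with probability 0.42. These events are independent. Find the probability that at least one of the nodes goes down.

P(none) = (1 − 0.31) × (1 − 0.19) × (1 − 0.42) = 0.69 × 0.81 × 0.58 = 0.324162
P(at least one) = 1 − 0.324162 = 0.675838

0.675838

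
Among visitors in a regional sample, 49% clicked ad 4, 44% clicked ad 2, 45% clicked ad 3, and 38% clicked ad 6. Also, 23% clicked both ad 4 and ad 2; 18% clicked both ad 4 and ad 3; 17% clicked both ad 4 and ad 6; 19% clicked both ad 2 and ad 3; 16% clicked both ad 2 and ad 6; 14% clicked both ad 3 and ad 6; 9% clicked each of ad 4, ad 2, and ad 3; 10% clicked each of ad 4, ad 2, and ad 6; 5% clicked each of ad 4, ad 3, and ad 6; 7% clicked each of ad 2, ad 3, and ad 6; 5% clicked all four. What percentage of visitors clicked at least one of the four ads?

95%

Using inclusion–exclusion:
P(≥1) = 49 + 44 + 45 + 38 − 23 − 18 − 17 − 19 − 16 − 14 + 9 + 10 + 5 + 7 − 5 = 95%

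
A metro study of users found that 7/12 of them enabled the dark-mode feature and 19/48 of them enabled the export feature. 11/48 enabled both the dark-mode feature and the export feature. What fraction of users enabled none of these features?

By inclusion–exclusion:
P(≥1) = 7/12 + 19/48 − 11/48 = 3/4
P(none) = 1 − 3/4 = 1/4

1/4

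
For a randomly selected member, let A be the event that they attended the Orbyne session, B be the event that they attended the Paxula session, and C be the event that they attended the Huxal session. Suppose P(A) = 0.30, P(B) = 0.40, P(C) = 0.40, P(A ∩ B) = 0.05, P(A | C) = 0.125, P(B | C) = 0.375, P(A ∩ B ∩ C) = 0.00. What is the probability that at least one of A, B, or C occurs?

P(A ∩ C) = P(C)·P(A|C) = 0.40 × 0.125 = 0.05
P(B ∩ C) = P(C)·P(B|C) = 0.40 × 0.375 = 0.15
Using inclusion–exclusion:
P(A ∪ B ∪ C) = 0.30 + 0.40 + 0.40 − 0.05 − 0.05 − 0.15 + 0.00 = 0.85

0.85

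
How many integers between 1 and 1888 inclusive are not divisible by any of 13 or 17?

By inclusion-exclusion,
floor(1888/13) + floor(1888/17) − floor(1888/221) = 145 + 111 − 8 = 248
1888 − 248 = 1640

1640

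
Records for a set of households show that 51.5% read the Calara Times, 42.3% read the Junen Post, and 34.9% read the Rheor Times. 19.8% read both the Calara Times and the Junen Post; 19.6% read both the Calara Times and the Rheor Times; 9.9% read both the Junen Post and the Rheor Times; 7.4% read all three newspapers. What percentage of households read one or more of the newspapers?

Apply inclusion-exclusion:
P(≥1) = 51.5 + 42.3 + 34.9 − 19.8 − 19.6 − 9.9 + 7.4 = 86.8%

86.8%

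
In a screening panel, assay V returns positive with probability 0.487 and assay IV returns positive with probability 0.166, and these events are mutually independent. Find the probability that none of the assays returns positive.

0.427842

P(none) = (1 − 0.487) × (1 − 0.166) = 0.513 × 0.834 = 0.427842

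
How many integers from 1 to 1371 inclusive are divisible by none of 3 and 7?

784

By inclusion–exclusion:
⌊1371/3⌋ + ⌊1371/7⌋ − ⌊1371/21⌋ = 457 + 195 − 65 = 587
1371 − 587 = 784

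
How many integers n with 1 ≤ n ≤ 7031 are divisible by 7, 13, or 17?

1794

⌊7031/7⌋ + ⌊7031/13⌋ + ⌊7031/17⌋ − ⌊7031/91⌋ − ⌊7031/119⌋ − ⌊7031/221⌋ + ⌊7031/1547⌋ = 1004 + 540 + 413 − 77 − 59 − 31 + 4 = 1794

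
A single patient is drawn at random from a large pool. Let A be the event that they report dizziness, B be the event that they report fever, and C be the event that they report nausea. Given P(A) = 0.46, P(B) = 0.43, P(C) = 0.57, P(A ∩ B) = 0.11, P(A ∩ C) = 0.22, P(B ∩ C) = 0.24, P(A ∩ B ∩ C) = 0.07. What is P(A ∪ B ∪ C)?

Apply inclusion-exclusion:
P(A ∪ B ∪ C) = 0.46 + 0.43 + 0.57 − 0.11 − 0.22 − 0.24 + 0.07 = 0.96

0.96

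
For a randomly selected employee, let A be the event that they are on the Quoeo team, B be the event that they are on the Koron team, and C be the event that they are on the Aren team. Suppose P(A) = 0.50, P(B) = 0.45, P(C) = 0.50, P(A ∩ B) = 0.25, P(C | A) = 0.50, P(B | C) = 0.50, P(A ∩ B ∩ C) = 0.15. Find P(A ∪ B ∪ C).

0.85

P(A ∩ C) = P(A)·P(C|A) = 0.50 × 0.50 = 0.25
P(B ∩ C) = P(C)·P(B|C) = 0.50 × 0.50 = 0.25
Apply inclusion-exclusion:
P(A ∪ B ∪ C) = 0.50 + 0.45 + 0.50 − 0.25 − 0.25 − 0.25 + 0.15 = 0.85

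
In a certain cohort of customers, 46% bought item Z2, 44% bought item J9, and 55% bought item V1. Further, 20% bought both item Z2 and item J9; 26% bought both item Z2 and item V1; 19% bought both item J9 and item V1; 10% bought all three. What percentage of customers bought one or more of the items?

90%

By inclusion–exclusion:
P(at least one) = 46 + 44 + 55 − 20 − 26 − 19 + 10 = 90%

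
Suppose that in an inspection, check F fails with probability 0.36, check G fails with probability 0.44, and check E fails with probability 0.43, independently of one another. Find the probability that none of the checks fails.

0.204288

P(none) = (1 − 0.36) × (1 − 0.44) × (1 − 0.43) = 0.64 × 0.56 × 0.57 = 0.204288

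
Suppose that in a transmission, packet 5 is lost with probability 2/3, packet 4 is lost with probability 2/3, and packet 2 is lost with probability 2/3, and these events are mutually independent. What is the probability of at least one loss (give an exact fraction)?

P(none) = (1 − 2/3) × (1 − 2/3) × (1 − 2/3) = 1/3 × 1/3 × 1/3 = 1/27
P(at least one) = 1 − 1/27 = 26/27

26/27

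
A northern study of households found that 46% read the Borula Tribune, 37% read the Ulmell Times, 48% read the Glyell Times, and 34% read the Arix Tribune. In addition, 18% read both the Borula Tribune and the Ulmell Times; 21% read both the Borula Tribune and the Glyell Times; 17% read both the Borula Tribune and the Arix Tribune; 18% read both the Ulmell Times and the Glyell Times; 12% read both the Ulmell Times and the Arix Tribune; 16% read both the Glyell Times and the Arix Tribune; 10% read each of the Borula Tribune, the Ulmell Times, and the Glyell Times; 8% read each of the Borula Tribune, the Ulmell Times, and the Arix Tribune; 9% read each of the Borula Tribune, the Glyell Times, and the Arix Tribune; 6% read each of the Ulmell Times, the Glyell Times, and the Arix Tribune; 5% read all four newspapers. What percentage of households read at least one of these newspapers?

91%

Inclusion–exclusion gives
P(at least one) = 46 + 37 + 48 + 34 − 18 − 21 − 17 − 18 − 12 − 16 + 10 + 8 + 9 + 6 − 5 = 91%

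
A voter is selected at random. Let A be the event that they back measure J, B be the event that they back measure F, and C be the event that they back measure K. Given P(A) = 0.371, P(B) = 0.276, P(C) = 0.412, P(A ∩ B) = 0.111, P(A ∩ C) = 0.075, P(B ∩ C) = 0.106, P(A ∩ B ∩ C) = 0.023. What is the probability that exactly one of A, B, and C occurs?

0.544

By inclusion–exclusion (exactly-one form):
P(exactly one) = 0.371 + 0.276 + 0.412 − 2·0.111 − 2·0.075 − 2·0.106 + 3·0.023 = 0.544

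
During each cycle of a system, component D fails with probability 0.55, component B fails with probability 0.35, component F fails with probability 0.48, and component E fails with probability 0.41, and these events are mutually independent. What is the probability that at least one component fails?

P(none) = (1 − 0.55) × (1 − 0.35) × (1 − 0.48) × (1 − 0.41) = 0.45 × 0.65 × 0.52 × 0.59 = 0.089739
P(at least one) = 1 − 0.089739 = 0.910261

0.910261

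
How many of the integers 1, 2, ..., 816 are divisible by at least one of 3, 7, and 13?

386

272 + 116 + 62 − 38 − 20 − 8 + 2 = 386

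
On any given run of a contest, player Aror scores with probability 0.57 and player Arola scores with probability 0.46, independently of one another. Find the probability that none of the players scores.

Since the events are independent, P(none) is the product of the individual non-occurrence probabilities.
P(none) = (1 − 0.57) × (1 − 0.46) = 0.43 × 0.54 = 0.2322

0.2322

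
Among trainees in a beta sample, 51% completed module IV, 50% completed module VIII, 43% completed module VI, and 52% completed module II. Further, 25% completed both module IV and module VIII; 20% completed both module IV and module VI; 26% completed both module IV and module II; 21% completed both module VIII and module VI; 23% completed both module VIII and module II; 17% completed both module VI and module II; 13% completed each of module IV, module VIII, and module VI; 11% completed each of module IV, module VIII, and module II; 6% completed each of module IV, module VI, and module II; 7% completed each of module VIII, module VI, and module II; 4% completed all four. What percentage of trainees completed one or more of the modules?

Apply inclusion-exclusion:
P(union) = 51 + 50 + 43 + 52 − 25 − 20 − 26 − 21 − 23 − 17 + 13 + 11 + 6 + 7 − 4 = 97%

97%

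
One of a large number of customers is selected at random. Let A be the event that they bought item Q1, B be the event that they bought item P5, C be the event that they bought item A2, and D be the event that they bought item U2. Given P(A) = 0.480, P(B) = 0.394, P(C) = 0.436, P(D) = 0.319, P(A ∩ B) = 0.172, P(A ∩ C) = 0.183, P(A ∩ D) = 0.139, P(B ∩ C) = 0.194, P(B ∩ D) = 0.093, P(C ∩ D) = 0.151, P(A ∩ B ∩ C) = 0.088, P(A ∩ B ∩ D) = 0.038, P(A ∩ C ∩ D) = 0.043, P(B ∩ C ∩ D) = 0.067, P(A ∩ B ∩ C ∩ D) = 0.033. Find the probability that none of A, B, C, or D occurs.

P(A ∪ B ∪ C ∪ D) = 0.480 + 0.394 + 0.436 + 0.319 − 0.172 − 0.183 − 0.139 − 0.194 − 0.093 − 0.151 + 0.088 + 0.038 + 0.043 + 0.067 − 0.033 = 0.900
P(none) = 1 − 0.900 = 0.100

0.100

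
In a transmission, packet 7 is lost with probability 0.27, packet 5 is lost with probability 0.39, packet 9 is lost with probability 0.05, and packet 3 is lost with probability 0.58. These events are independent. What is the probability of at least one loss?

0.8223253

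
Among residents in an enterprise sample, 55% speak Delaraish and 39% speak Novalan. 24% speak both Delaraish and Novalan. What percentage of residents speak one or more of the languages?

Using inclusion–exclusion:
P(at least one) = 55 + 39 − 24 = 70%

70%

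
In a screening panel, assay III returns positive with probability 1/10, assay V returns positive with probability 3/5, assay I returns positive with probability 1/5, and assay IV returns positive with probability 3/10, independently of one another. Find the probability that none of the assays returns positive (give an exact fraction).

P(none) = (1 − 1/10) × (1 − 3/5) × (1 − 1/5) × (1 − 3/10) = 9/10 × 2/5 × 4/5 × 7/10 = 126/625

126/625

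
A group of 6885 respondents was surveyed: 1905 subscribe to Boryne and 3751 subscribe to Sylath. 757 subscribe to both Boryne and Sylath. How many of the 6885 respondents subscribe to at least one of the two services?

N(≥1) = 1905 + 3751 − 757 = 4899

4899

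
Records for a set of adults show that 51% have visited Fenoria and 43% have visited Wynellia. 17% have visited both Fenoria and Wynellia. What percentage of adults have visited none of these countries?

23%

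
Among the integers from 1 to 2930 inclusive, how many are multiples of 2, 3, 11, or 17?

2094

By inclusion–exclusion:
1465 + 976 + 266 + 172 − 488 − 133 − 86 − 88 − 57 − 15 + 44 + 28 + 7 + 5 − 2 = 2094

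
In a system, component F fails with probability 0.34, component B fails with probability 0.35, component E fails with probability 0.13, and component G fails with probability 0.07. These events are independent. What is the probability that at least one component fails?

P(none) = (1 − 0.34) × (1 − 0.35) × (1 − 0.13) × (1 − 0.07) = 0.66 × 0.65 × 0.87 × 0.93 = 0.3471039
P(at least one) = 1 − 0.3471039 = 0.6528961

0.6528961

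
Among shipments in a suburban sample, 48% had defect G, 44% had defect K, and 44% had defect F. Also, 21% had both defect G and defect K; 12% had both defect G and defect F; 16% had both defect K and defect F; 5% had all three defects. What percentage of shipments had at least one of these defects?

P(at least one) = 48 + 44 + 44 − 21 − 12 − 16 + 5 = 92%

92%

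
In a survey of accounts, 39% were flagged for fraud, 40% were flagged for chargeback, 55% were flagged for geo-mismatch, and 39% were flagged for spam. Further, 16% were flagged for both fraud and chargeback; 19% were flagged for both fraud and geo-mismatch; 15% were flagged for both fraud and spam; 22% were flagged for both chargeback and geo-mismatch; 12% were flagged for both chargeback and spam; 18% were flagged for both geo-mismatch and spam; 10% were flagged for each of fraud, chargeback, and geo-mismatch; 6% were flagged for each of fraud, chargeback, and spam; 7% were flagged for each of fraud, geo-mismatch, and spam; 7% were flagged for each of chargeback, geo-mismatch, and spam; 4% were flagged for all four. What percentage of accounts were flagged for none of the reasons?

By inclusion–exclusion:
P(union) = 39 + 40 + 55 + 39 − 16 − 19 − 15 − 22 − 12 − 18 + 10 + 6 + 7 + 7 − 4 = 97%
P(none) = 100% − 97% = 3%

3%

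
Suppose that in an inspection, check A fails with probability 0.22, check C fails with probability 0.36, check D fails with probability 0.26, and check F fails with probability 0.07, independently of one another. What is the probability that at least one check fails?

P(none) = (1 − 0.22) × (1 − 0.36) × (1 − 0.26) × (1 − 0.07) = 0.78 × 0.64 × 0.74 × 0.93 = 0.34354944
P(at least one) = 1 − 0.34354944 = 0.65645056

0.65645056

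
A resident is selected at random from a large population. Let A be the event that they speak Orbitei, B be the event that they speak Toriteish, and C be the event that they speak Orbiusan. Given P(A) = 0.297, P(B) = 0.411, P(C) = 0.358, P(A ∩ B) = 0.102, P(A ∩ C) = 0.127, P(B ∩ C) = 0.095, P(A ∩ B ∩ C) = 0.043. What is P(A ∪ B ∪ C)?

P(A ∪ B ∪ C) = 0.297 + 0.411 + 0.358 − 0.102 − 0.127 − 0.095 + 0.043 = 0.785

0.785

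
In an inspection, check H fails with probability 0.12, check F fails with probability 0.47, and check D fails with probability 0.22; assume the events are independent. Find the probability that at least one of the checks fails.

P(none) = (1 − 0.12) × (1 − 0.47) × (1 − 0.22) = 0.88 × 0.53 × 0.78 = 0.363792
P(at least one) = 1 − 0.363792 = 0.636208

0.636208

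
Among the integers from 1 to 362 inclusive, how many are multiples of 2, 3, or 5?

Apply inclusion-exclusion:
floor(362/2) + floor(362/3) + floor(362/5) − floor(362/6) − floor(362/10) − floor(362/15) + floor(362/30) = 181 + 120 + 72 − 60 − 36 − 24 + 12 = 265

265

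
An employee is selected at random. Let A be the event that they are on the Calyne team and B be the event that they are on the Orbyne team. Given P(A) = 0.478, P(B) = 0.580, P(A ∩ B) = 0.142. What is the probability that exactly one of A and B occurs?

0.774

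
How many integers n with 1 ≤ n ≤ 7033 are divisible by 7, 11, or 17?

1874

By inclusion–exclusion:
1004 + 639 + 413 − 91 − 59 − 37 + 5 = 1874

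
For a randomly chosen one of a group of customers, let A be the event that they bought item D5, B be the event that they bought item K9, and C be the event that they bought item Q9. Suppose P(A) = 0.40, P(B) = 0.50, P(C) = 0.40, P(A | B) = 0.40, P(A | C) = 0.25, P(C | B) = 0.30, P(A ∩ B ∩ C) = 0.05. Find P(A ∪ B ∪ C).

0.90

P(A ∩ B) = P(B)·P(A|B) = 0.50 × 0.40 = 0.20
P(A ∩ C) = P(C)·P(A|C) = 0.40 × 0.25 = 0.10
P(B ∩ C) = P(B)·P(C|B) = 0.50 × 0.30 = 0.15
Inclusion–exclusion gives
P(A ∪ B ∪ C) = 0.40 + 0.50 + 0.40 − 0.20 − 0.10 − 0.15 + 0.05 = 0.90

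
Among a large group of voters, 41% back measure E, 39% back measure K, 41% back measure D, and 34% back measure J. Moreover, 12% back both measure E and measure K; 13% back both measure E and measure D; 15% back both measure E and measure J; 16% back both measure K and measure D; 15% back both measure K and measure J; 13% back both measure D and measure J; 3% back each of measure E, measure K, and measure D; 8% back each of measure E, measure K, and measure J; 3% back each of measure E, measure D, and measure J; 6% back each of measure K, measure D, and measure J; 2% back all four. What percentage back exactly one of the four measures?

Using the inclusion–exclusion count for exactly one event:
P(exactly one) = 41 + 39 + 41 + 34 − 2·12 − 2·13 − 2·15 − 2·16 − 2·15 − 2·13 + 3·3 + 3·8 + 3·3 + 3·6 − 4·2 = 39%

39%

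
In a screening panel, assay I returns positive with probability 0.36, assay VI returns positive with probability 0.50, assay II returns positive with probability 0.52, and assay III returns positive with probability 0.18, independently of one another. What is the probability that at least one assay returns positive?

0.874048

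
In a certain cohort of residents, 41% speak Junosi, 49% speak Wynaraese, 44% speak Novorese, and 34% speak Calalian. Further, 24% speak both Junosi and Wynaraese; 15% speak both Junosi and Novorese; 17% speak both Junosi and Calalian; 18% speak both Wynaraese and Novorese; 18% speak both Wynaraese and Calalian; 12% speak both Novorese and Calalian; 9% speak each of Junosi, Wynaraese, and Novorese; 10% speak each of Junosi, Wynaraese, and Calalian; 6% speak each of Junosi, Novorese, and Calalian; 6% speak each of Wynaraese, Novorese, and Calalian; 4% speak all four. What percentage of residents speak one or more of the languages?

91%

P(union) = 41 + 49 + 44 + 34 − 24 − 15 − 17 − 18 − 18 − 12 + 9 + 10 + 6 + 6 − 4 = 91%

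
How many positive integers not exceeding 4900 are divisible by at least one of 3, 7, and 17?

2264

1633 + 700 + 288 − 233 − 96 − 41 + 13 = 2264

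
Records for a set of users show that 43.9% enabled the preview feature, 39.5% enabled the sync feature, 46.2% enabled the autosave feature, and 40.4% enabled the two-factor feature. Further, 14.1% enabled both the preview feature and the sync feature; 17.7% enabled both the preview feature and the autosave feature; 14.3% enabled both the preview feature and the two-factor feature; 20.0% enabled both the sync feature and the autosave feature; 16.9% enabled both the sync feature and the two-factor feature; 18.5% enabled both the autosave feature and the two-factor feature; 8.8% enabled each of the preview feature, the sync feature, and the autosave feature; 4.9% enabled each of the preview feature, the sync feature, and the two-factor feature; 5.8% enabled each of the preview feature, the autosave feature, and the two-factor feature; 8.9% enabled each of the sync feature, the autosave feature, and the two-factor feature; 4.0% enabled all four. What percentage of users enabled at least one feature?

Apply inclusion-exclusion:
P(≥1) = 43.9 + 39.5 + 46.2 + 40.4 − 14.1 − 17.7 − 14.3 − 20.0 − 16.9 − 18.5 + 8.8 + 4.9 + 5.8 + 8.9 − 4.0 = 92.9%

92.9%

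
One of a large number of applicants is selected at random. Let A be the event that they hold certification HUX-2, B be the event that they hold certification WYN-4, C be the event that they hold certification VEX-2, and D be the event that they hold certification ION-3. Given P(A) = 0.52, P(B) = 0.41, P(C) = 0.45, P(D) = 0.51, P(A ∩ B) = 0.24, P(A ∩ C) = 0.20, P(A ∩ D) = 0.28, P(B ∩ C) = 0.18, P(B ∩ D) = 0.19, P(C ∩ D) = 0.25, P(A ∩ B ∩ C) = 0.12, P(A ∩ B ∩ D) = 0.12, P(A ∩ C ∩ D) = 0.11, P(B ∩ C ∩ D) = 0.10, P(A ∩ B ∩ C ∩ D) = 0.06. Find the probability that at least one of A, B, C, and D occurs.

P(A ∪ B ∪ C ∪ D) = 0.52 + 0.41 + 0.45 + 0.51 − 0.24 − 0.20 − 0.28 − 0.18 − 0.19 − 0.25 + 0.12 + 0.12 + 0.11 + 0.10 − 0.06 = 0.94

0.94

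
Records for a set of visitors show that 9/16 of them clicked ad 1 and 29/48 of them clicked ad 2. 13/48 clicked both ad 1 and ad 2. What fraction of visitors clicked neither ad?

P(≥1) = 9/16 + 29/48 − 13/48 = 43/48
P(none) = 1 − 43/48 = 5/48

5/48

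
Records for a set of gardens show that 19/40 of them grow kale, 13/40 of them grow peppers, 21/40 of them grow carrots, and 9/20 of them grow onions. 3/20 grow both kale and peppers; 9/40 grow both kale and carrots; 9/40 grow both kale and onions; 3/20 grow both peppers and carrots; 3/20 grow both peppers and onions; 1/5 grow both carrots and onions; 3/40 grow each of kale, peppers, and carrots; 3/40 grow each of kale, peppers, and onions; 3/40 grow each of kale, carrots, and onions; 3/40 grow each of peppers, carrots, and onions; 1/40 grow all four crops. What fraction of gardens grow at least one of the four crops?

P(union) = 19/40 + 13/40 + 21/40 + 9/20 − 3/20 − 9/40 − 9/40 − 3/20 − 3/20 − 1/5 + 3/40 + 3/40 + 3/40 + 3/40 − 1/40 = 19/20

19/20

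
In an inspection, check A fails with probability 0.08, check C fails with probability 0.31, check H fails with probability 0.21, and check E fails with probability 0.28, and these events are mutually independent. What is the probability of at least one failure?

Since the events are independent, P(none) is the product of the individual non-occurrence probabilities.
P(none) = (1 − 0.08) × (1 − 0.31) × (1 − 0.21) × (1 − 0.28) = 0.92 × 0.69 × 0.79 × 0.72 = 0.36107424
P(at least one) = 1 − 0.36107424 = 0.63892576

0.63892576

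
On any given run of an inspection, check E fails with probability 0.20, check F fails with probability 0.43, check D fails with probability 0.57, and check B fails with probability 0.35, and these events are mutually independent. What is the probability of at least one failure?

P(none) = (1 − 0.20) × (1 − 0.43) × (1 − 0.57) × (1 − 0.35) = 0.80 × 0.57 × 0.43 × 0.65 = 0.127452
P(at least one) = 1 − 0.127452 = 0.872548

0.872548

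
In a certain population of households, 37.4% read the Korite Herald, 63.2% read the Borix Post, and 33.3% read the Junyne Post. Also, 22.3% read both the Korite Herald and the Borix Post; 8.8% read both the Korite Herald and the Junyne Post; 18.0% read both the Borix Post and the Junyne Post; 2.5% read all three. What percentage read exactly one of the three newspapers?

43.2%

P(exactly one) = 37.4 + 63.2 + 33.3 − 2·22.3 − 2·8.8 − 2·18.0 + 3·2.5 = 43.2%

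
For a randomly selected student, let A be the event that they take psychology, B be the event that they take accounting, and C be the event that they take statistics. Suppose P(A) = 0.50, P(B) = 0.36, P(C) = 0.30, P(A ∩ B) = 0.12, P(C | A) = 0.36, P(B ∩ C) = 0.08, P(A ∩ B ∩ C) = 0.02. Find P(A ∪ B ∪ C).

P(A ∩ C) = P(A)·P(C|A) = 0.50 × 0.36 = 0.18
P(A ∪ B ∪ C) = 0.50 + 0.36 + 0.30 − 0.12 − 0.18 − 0.08 + 0.02 = 0.80

0.80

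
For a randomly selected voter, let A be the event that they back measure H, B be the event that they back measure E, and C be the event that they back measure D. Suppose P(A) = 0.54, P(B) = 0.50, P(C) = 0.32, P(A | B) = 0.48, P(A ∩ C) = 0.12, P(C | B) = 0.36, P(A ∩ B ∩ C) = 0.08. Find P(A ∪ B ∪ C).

0.90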